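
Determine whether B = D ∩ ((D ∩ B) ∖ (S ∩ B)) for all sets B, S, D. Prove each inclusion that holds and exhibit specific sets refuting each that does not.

The sets are not equal: only the reverse inclusion holds.

(⟸) Let x ∈ D ∩ ((D ∩ B) ∖ (S ∩ B)). Then x ∈ B ∩ D and x ∉ S, from which x ∈ B.

(⟹) This inclusion fails. Take B = {1}, S = ∅, D = ∅; then 1 ∈ B but 1 ∉ D ∩ ((D ∩ B) ∖ (S ∩ B)).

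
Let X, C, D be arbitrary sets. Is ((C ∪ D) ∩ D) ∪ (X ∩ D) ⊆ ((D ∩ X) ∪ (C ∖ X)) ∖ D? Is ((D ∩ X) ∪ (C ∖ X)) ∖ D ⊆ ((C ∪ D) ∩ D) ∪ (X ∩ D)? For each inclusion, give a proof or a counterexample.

(⊆) fails and (⊇) fails.

(⊆) This inclusion fails. Take X = ∅, C = ∅, D = {1}; then 1 ∈ ((C ∪ D) ∩ D) ∪ (X ∩ D) but 1 ∉ ((D ∩ X) ∪ (C ∖ X)) ∖ D.

(⊇) This inclusion fails. Take X = ∅, C = {1}, D = ∅; then 1 ∈ ((D ∩ X) ∪ (C ∖ X)) ∖ D but 1 ∉ ((C ∪ D) ∩ D) ∪ (X ∩ D).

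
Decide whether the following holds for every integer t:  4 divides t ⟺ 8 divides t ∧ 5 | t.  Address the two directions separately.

The forward direction fails; the converse holds.

Converse. Suppose 8 ∣ t and 5 ∣ t. Any common multiple of 8 and 5 is a multiple of their lcm; here gcd(8, 5) = 1, so lcm(8, 5) = 8·5 = 40, so 40 ∣ t. Since 4 ∣ 40, it follows that 4 ∣ t.

Forward direction. This fails: take t = 4. Certainly 4 ∣ 4, but 8 ∤ 4.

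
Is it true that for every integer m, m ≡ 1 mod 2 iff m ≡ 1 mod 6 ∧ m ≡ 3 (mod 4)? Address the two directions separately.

(←) If m ≡ 1 (mod 6) and m ≡ 3 (mod 4), then by the Chinese remainder theorem m ≡ 7 (mod 12). Since 7 ≡ 1 (mod 2) and 2 ∣ 12, we get m ≡ 1 (mod 2).

(→) This fails: m = 1 gives 1 ≡ 1 (mod 2) but 1 ≡ 1 (mod 4), so the conjunction on the right does not hold.

Only the reverse direction holds.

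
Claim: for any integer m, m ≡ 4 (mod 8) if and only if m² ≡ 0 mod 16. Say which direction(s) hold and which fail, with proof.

(⟹) Suppose m ≡ 4 (mod 8). Working modulo 16, m ∈ {4, 12}; for each such r, r² ≡ 0 (mod 16).

(⟸) This fails: take m = 0. Then 0² = 0 ≡ 0 (mod 16), yet 0 ≡ 0 (mod 8), not 4.

Not equivalent: only (⇒) holds.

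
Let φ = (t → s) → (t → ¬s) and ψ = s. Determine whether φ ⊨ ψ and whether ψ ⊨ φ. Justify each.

[⇒] This fails. Under t = F, s = F, the left side is true but the right side is false.

[⇐] This fails. Under t = T, s = T, the left side is false but the right side is true.

Neither direction holds.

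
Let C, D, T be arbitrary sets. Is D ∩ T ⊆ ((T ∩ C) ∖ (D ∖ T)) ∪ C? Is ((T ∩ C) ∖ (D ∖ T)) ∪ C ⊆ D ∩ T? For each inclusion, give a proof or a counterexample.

(⟹) This inclusion fails. Take C = ∅, D = {1}, T = {1}; then 1 ∈ D ∩ T but 1 ∉ ((T ∩ C) ∖ (D ∖ T)) ∪ C.

(⟸) This inclusion fails. Take C = {1}, D = ∅, T = ∅; then 1 ∈ ((T ∩ C) ∖ (D ∖ T)) ∪ C but 1 ∉ D ∩ T.

Neither inclusion holds.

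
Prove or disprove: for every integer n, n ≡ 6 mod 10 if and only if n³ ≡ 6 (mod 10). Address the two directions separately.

Both directions hold; the statement is true.

[⇒] Suppose n ≡ 6 mod 10. Write n = 10j + 6. Then (10j + 6)³ = 1000j³ + 1800j² + 1080j + 216 = 10(100j³ + 180j² + 108j + 21) + 6, so n³ ≡ 6 (mod 10).

[⇐] For the converse, argue contrapositively. If n ≢ 6 (mod 10), then n is congruent to one of 0, 1, 2, 3, 4, 5, 7, 8, 9 modulo 10, and these give n³ ≡ 0, 1, 8, 7, 4, 5, 3, 2, 9 respectively — never 6.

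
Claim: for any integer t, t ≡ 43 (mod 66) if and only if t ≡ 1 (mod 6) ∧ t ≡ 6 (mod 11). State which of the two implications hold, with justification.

(→) This fails: t = 43 gives 43 ≡ 43 (mod 66) but 43 ≡ 10 (mod 11), so the conjunction on the right does not hold.

(←) This fails: t = 61 satisfies both congruences on the right (61 ≡ 1 mod 6 and 61 ≡ 6 mod 11) yet 61 ≡ 61 (mod 66), not 43.

Neither direction holds.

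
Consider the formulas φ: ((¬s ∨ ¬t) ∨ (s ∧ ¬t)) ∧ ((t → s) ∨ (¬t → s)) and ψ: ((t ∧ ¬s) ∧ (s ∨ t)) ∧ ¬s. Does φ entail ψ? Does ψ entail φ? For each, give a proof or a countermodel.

The forward direction fails; the converse holds.

[⇒] This fails. Under t = F, s = F, the left side is true but the right side is false.

[⇐] Assume the antecedent. If t is true, the antecedent forces (t = T, s = F), and the consequent holds there. If t is false, the antecedent cannot hold. Either way the consequent holds.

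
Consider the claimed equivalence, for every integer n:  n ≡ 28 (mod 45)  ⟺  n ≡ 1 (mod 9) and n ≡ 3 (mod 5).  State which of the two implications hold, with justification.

Both directions hold; the statement is true.

[⇐] If n ≡ 1 (mod 9) and n ≡ 3 (mod 5), then by the Chinese remainder theorem n ≡ 28 (mod 45). This is exactly n ≡ 28 (mod 45).

[⇒] Suppose n ≡ 28 (mod 45); write n = 45j + 28. Since 9 ∣ 45, reducing mod 9 gives n ≡ 28 ≡ 1 (mod 9); since 5 ∣ 45, reducing mod 5 gives n ≡ 28 ≡ 3 (mod 5).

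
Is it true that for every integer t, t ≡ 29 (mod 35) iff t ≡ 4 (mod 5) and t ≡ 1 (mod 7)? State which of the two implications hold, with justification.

Both implications hold.

(⟹) Suppose t ≡ 29 (mod 35); write t = 35j + 29. Since 5 ∣ 35, reducing mod 5 gives t ≡ 29 ≡ 4 (mod 5); since 7 ∣ 35, reducing mod 7 gives t ≡ 29 ≡ 1 (mod 7).

(⟸) Conversely, if t ≡ 4 (mod 5) and t ≡ 1 (mod 7), then by the Chinese remainder theorem t ≡ 29 (mod 35). This is exactly t ≡ 29 (mod 35).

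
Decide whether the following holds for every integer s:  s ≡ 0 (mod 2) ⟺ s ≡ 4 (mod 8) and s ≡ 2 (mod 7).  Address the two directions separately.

Not equivalent: only (⇐) holds.

Converse. If s ≡ 4 (mod 8) and s ≡ 2 (mod 7), then by the Chinese remainder theorem s ≡ 44 (mod 56). Since 44 ≡ 0 (mod 2) and 2 ∣ 56, we get s ≡ 0 (mod 2).

Forward direction. This fails: s = 0 gives 0 ≡ 0 (mod 2) but 0 ≡ 0 (mod 8), so the conjunction on the right does not hold.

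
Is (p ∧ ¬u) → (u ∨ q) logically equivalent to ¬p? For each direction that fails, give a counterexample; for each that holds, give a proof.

[⇒] This fails. Under q = T, u = F, p = T, the left side is true but the right side is false.

[⇐] Assume the antecedent. If q is true, (p ∧ ¬u) → (u ∨ q) reduces to true regardless of the other variables. If q is false, the antecedent forces (q = F, u = F, p = F) or (q = F, u = T, p = F), and (p ∧ ¬u) → (u ∨ q) holds there. Either way (p ∧ ¬u) → (u ∨ q) holds.

Not equivalent: only (⇐) holds.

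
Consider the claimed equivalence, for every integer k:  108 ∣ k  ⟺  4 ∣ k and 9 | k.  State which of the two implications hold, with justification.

(→) If 108 ∣ k, write k = 108q. Since 108 = 27·4, k = 4·(27q), so 4 ∣ k; and since 108 = 12·9, k = 9·(12q), so 9 ∣ k.

(←) This fails: take k = 36. Both 4 ∣ 36 and 9 ∣ 36, yet 36 is not a multiple of 108 (since 36 = 0·108 + 36), so 108 ∤ 36.

Only the forward direction holds.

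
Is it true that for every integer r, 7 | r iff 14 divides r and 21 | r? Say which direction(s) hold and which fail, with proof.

(⟸) Suppose 14 ∣ r and 21 ∣ r. Any common multiple of 14 and 21 is a multiple of their lcm; here lcm(14, 21) = 14·21/gcd(14, 21) = 294/7 = 42, so 42 ∣ r. Since 7 ∣ 42, it follows that 7 ∣ r.

(⟹) This fails: take r = 7. Certainly 7 ∣ 7, but 14 ∤ 7.

The forward direction fails; the converse holds.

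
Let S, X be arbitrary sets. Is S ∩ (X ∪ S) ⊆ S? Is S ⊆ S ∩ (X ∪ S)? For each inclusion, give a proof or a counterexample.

Both inclusions hold.

(⊆) Let x ∈ S ∩ (X ∪ S). Then either x ∈ S and x ∉ X; or x ∈ S ∩ X. In each case x ∈ S, so S ∩ (X ∪ S) ⊆ S.

(⊇) Let x ∈ S. Then either x ∈ S and x ∉ X; or x ∈ S ∩ X. In each case x ∈ S ∩ (X ∪ S), so S ⊆ S ∩ (X ∪ S).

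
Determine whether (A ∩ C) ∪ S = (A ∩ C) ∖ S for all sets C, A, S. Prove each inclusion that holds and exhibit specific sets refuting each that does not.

(⊆) fails; (⊇) holds.

(⟹) This inclusion fails. Take C = ∅, A = ∅, S = {1}; then 1 ∈ (A ∩ C) ∪ S but 1 ∉ (A ∩ C) ∖ S.

(⟸) Let x ∈ (A ∩ C) ∖ S. Then x ∈ C ∩ A and x ∉ S, from which x ∈ (A ∩ C) ∪ S.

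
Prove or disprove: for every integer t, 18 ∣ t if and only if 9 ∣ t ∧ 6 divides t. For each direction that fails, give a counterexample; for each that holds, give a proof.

(⇒) If 18 ∣ t, write t = 18q. Since 18 = 2·9, t = 9·(2q), so 9 ∣ t; and since 18 = 3·6, t = 6·(3q), so 6 ∣ t.

(⇐) Suppose 9 ∣ t and 6 ∣ t. Any common multiple of 9 and 6 is a multiple of their lcm; here lcm(9, 6) = 9·6/gcd(9, 6) = 54/3 = 18, so 18 ∣ t.

Both directions hold.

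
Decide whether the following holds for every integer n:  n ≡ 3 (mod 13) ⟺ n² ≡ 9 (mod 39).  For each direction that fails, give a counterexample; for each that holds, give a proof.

(→) This fails: take n = 16. Then 16 ≡ 3 (mod 13), but 16² = 256 ≡ 22 (mod 39), not 9.

(←) This fails: take n = 36. Then 36² = 1296 ≡ 9 (mod 39), yet 36 ≡ 10 (mod 13), not 3.

Neither implication holds.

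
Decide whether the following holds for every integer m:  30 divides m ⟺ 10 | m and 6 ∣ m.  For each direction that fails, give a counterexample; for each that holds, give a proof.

[⇐] Suppose 10 ∣ m and 6 ∣ m. Any common multiple of 10 and 6 is a multiple of their lcm; here lcm(10, 6) = 10·6/gcd(10, 6) = 60/2 = 30, so 30 ∣ m.

[⇒] If 30 ∣ m, write m = 30q. Since 30 = 3·10, m = 10·(3q), so 10 ∣ m; and since 30 = 5·6, m = 6·(5q), so 6 ∣ m.

The biconditional holds.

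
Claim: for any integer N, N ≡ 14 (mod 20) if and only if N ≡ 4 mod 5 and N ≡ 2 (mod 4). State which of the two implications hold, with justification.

Forward direction. Suppose N ≡ 14 (mod 20); write N = 20j + 14. Since 5 ∣ 20, reducing mod 5 gives N ≡ 14 ≡ 4 (mod 5); since 4 ∣ 20, reducing mod 4 gives N ≡ 14 ≡ 2 (mod 4).

Converse. If N ≡ 4 (mod 5) and N ≡ 2 (mod 4), then by the Chinese remainder theorem N ≡ 14 (mod 20). This is exactly N ≡ 14 (mod 20).

The biconditional holds.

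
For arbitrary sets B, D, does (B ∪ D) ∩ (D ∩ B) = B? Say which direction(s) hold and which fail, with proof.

Forward inclusion. Let x ∈ (B ∪ D) ∩ (D ∩ B). Then x ∈ B ∩ D, from which x ∈ B.

Reverse inclusion. This inclusion fails. Take B = {1}, D = ∅; then 1 ∈ B but 1 ∉ (B ∪ D) ∩ (D ∩ B).

The sets are not equal: only the forward inclusion holds.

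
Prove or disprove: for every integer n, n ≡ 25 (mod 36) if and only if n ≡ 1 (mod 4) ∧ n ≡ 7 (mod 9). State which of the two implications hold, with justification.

Both directions hold.

(→) Suppose n ≡ 25 (mod 36); write n = 36j + 25. Since 4 ∣ 36, reducing mod 4 gives n ≡ 25 ≡ 1 (mod 4); since 9 ∣ 36, reducing mod 9 gives n ≡ 25 ≡ 7 (mod 9).

(←) Conversely, if n ≡ 1 (mod 4) and n ≡ 7 (mod 9), then by the Chinese remainder theorem n ≡ 25 (mod 36). This is exactly n ≡ 25 (mod 36).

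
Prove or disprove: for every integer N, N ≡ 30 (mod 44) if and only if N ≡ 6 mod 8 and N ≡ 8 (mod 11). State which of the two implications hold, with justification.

The forward direction fails; the converse holds.

(←) If N ≡ 6 (mod 8) and N ≡ 8 (mod 11), then by the Chinese remainder theorem N ≡ 30 (mod 88). Since 30 ≡ 30 (mod 44) and 44 ∣ 88, we get N ≡ 30 (mod 44).

(→) This fails: N = 74 gives 74 ≡ 30 (mod 44) but 74 ≡ 2 (mod 8), so the conjunction on the right does not hold.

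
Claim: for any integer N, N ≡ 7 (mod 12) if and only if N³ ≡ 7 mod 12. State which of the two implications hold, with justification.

(⇒) Suppose N ≡ 7 (mod 12). Write N = 12j + 7. Then (12j + 7)³ = 1728j³ + 3024j² + 1764j + 343 = 12(144j³ + 252j² + 147j + 28) + 7, so N³ ≡ 7 (mod 12).

(⇐) Conversely, suppose N³ ≡ 7 (mod 12). The only residue r in {0, …, 11} with r³ ≡ 7 (mod 12) is r = 7, so N ≡ 7 (mod 12).

Both directions hold; the statement is true.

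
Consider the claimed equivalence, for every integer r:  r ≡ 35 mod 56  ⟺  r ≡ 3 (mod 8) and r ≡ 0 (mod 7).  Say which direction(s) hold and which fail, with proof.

(⟹) Suppose r ≡ 35 (mod 56); write r = 56j + 35. Since 8 ∣ 56, reducing mod 8 gives r ≡ 35 ≡ 3 (mod 8); since 7 ∣ 56, reducing mod 7 gives r ≡ 35 ≡ 0 (mod 7).

(⟸) Conversely, if r ≡ 3 (mod 8) and r ≡ 0 (mod 7), then by the Chinese remainder theorem r ≡ 35 (mod 56). This is exactly r ≡ 35 (mod 56).

Both directions hold.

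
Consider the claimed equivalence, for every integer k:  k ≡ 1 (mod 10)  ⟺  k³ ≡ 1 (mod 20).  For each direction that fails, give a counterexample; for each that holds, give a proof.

The forward direction fails; the converse holds.

(⇒) This fails: take k = 11. Then 11 ≡ 1 (mod 10), but 11³ = 1331 ≡ 11 (mod 20), not 1.

(⇐) Conversely, the residues r modulo 20 with r³ ≡ 1 (mod 20) are exactly {1}, and each is ≡ 1 (mod 10).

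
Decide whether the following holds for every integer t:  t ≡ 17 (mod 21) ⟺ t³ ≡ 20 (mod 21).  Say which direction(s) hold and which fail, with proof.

Only the forward direction holds.

Forward direction. Suppose t ≡ 17 (mod 21). Write t = 21j + 17. Then (21j + 17)³ = 9261j³ + 22491j² + 18207j + 4913 = 21(441j³ + 1071j² + 867j + 233) + 20, so t³ ≡ 20 (mod 21).

Converse. This fails: take t = 5. Then 5³ = 125 ≡ 20 (mod 21), yet 5 ≡ 5 (mod 21), not 17.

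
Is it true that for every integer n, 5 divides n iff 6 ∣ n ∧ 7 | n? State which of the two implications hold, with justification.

[⇒] This fails: take n = 5. Certainly 5 ∣ 5, but 6 ∤ 5.

[⇐] This fails: take n = 42. Both 6 ∣ 42 and 7 ∣ 42, yet 42 is not a multiple of 5 (since 42 = 8·5 + 2), so 5 ∤ 42.

Neither implication holds.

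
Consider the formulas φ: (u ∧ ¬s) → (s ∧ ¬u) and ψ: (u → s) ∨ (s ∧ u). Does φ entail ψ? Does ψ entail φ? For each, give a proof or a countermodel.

The biconditional holds.

(→) Assume the antecedent. If u is true, the antecedent forces (u = T, s = T), and (u → s) ∨ (s ∧ u) holds there. If u is false, (u → s) ∨ (s ∧ u) reduces to true regardless of the other variables. Either way (u → s) ∨ (s ∧ u) holds.

(←) Assume the antecedent. If u is true, the antecedent forces (u = T, s = T), and (u ∧ ¬s) → (s ∧ ¬u) holds there. If u is false, (u ∧ ¬s) → (s ∧ ¬u) reduces to true regardless of the other variables. Either way (u ∧ ¬s) → (s ∧ ¬u) holds.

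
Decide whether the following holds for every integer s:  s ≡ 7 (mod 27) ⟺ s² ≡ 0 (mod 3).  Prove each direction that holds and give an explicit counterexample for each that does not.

Both directions fail.

Forward direction. This fails: take s = 7. Then 7 ≡ 7 (mod 27), but 7² = 49 ≡ 1 (mod 3), not 0.

Converse. This fails: take s = 0. Then 0² = 0 ≡ 0 (mod 3), yet 0 ≡ 0 (mod 27), not 7.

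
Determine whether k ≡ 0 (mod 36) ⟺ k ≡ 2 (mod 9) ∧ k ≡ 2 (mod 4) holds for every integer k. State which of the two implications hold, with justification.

(⇒) fails and (⇐) fails.

(⇒) This fails: k = 0 gives 0 ≡ 0 (mod 36) but 0 ≡ 0 (mod 9), so the conjunction on the right does not hold.

(⇐) This fails: k = 2 satisfies both congruences on the right (2 ≡ 2 mod 9 and 2 ≡ 2 mod 4) yet 2 ≡ 2 (mod 36), not 0.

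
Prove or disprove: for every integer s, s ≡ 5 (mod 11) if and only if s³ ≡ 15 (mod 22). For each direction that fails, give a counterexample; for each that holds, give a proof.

Only the converse holds.

(⇐) The residues r modulo 22 with r³ ≡ 15 (mod 22) are exactly {5}, and each is ≡ 5 (mod 11).

(⇒) This fails: take s = 16. Then 16 ≡ 5 (mod 11), but 16³ = 4096 ≡ 4 (mod 22), not 15.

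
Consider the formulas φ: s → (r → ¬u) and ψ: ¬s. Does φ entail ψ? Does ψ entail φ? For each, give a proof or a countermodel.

(→) This fails. Under r = F, s = T, u = F, the left side is true but the right side is false.

(←) Assume the antecedent. If r is true, the antecedent forces (r = T, s = F, u = F) or (r = T, s = F, u = T), and s → (r → ¬u) holds there. If r is false, s → (r → ¬u) reduces to true regardless of the other variables. Either way s → (r → ¬u) holds.

The forward direction fails; the converse holds.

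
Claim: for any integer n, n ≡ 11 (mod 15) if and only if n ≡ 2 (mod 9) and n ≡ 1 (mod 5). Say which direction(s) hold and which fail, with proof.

(→) This fails: n = 41 gives 41 ≡ 11 (mod 15) but 41 ≡ 5 (mod 9), so the conjunction on the right does not hold.

(←) Conversely, if n ≡ 2 (mod 9) and n ≡ 1 (mod 5), then by the Chinese remainder theorem n ≡ 11 (mod 45). Since 11 ≡ 11 (mod 15) and 15 ∣ 45, we get n ≡ 11 (mod 15).

Not equivalent: only (⇐) holds.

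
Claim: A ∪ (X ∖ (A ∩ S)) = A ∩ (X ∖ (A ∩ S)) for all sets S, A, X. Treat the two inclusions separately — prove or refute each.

Forward inclusion. This inclusion fails. Take S = ∅, A = {1}, X = ∅; then 1 ∈ A ∪ (X ∖ (A ∩ S)) but 1 ∉ A ∩ (X ∖ (A ∩ S)).

Reverse inclusion. Let x ∈ A ∩ (X ∖ (A ∩ S)). Then x ∈ A ∩ X and x ∉ S, from which x ∈ A ∪ (X ∖ (A ∩ S)).

(⊆) fails; (⊇) holds.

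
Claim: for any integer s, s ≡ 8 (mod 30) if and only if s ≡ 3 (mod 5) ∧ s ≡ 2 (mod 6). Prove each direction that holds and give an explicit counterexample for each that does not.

Both directions hold; the statement is true.

(⇐) If s ≡ 3 (mod 5) and s ≡ 2 (mod 6), then by the Chinese remainder theorem s ≡ 8 (mod 30). This is exactly s ≡ 8 (mod 30).

(⇒) Suppose s ≡ 8 (mod 30); write s = 30j + 8. Since 5 ∣ 30, reducing mod 5 gives s ≡ 8 ≡ 3 (mod 5); since 6 ∣ 30, reducing mod 6 gives s ≡ 8 ≡ 2 (mod 6).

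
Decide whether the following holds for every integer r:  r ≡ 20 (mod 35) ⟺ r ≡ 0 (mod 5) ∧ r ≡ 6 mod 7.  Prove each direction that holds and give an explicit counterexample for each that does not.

[⇒] Suppose r ≡ 20 (mod 35); write r = 35j + 20. Since 5 ∣ 35, reducing mod 5 gives r ≡ 20 ≡ 0 (mod 5); since 7 ∣ 35, reducing mod 7 gives r ≡ 20 ≡ 6 (mod 7).

[⇐] Conversely, if r ≡ 0 (mod 5) and r ≡ 6 (mod 7), then by the Chinese remainder theorem r ≡ 20 (mod 35). This is exactly r ≡ 20 (mod 35).

Both directions hold; the statement is true.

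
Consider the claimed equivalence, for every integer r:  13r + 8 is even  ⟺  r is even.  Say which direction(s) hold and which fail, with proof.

Forward direction. Suppose 13r + 8 is even. Since 13 is odd, 13r and r have the same parity, so 13r + 8 ≡ r + 8 (mod 2). As 8 is even, 13r + 8 is even exactly when r is even. Thus r is even.

Converse. Suppose r is even; write r = 2j. Then 13r + 8 = 13·(2j) + 8 = 2·13j + 8, which is even.

Both directions hold; the statement is true.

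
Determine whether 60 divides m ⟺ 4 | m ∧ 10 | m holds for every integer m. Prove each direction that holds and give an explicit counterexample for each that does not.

[⇒] If 60 ∣ m, write m = 60q. Since 60 = 15·4, m = 4·(15q), so 4 ∣ m; and since 60 = 6·10, m = 10·(6q), so 10 ∣ m.

[⇐] This fails: take m = 20. Both 4 ∣ 20 and 10 ∣ 20, yet 20 is not a multiple of 60 (since 20 = 0·60 + 20), so 60 ∤ 20.

Only the forward implication holds.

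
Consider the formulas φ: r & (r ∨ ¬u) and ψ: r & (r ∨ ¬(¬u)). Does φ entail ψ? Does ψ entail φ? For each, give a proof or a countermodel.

Equivalent; both directions hold.

(⇒) Assume the antecedent. If r is true, r & (r ∨ ¬(¬u)) reduces to true regardless of the other variables. If r is false, the antecedent cannot hold. Either way r & (r ∨ ¬(¬u)) holds.

(⇐) Assume the antecedent. If r is true, r & (r ∨ ¬u) reduces to true regardless of the other variables. If r is false, the antecedent cannot hold. Either way r & (r ∨ ¬u) holds.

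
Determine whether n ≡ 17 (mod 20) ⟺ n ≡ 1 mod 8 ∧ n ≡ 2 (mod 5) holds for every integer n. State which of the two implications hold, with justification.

The forward direction fails; the converse holds.

(⟹) This fails: n = 37 gives 37 ≡ 17 (mod 20) but 37 ≡ 5 (mod 8), so the conjunction on the right does not hold.

(⟸) Conversely, if n ≡ 1 (mod 8) and n ≡ 2 (mod 5), then by the Chinese remainder theorem n ≡ 17 (mod 40). Since 17 ≡ 17 (mod 20) and 20 ∣ 40, we get n ≡ 17 (mod 20).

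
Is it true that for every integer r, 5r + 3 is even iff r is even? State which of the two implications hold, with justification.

Both directions fail.

(→) This fails: r = 1 gives 5r + 3 = 8, which is even, but 1 is odd, not even.

(←) This also fails: r = 6 is even, but 5r + 3 = 33 is odd, not even.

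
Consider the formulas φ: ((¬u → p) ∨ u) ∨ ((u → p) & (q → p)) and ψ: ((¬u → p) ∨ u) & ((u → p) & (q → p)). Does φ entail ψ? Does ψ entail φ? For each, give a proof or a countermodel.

Not equivalent: only (⇐) holds.

[⇒] This fails. Under u = F, q = F, p = F, the left side is true but the right side is false.

[⇐] Assume the antecedent. If u is true, the consequent reduces to true regardless of the other variables. If u is false, the antecedent forces (u = F, q = F, p = T) or (u = F, q = T, p = T), and the consequent holds there. Either way the consequent holds.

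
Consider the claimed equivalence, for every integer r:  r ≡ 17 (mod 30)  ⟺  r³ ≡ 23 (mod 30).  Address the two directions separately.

(⟹) Suppose r ≡ 17 (mod 30). Write r = 30j + 17. Then (30j + 17)³ = 27000j³ + 45900j² + 26010j + 4913 = 30(900j³ + 1530j² + 867j + 163) + 23, so r³ ≡ 23 (mod 30).

(⟸) Conversely, suppose r³ ≡ 23 (mod 30). The only residue r in {0, …, 29} with r³ ≡ 23 (mod 30) is r = 17, so r ≡ 17 (mod 30).

Both directions hold; the statement is true.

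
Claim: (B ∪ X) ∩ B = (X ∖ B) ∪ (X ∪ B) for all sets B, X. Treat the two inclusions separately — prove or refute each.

The sets are not equal: only the forward inclusion holds.

(⟹) Let x ∈ (B ∪ X) ∩ B. Then either x ∈ B and x ∉ X; or x ∈ B ∩ X. In each case x ∈ (X ∖ B) ∪ (X ∪ B), so (B ∪ X) ∩ B ⊆ (X ∖ B) ∪ (X ∪ B).

(⟸) This inclusion fails. Take B = ∅, X = {1}; then 1 ∈ (X ∖ B) ∪ (X ∪ B) but 1 ∉ (B ∪ X) ∩ B.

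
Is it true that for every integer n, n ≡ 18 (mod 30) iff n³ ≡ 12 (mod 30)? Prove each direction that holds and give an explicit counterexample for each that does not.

[⇒] Suppose n ≡ 18 (mod 30). Write n = 30j + 18. Then (30j + 18)³ = 27000j³ + 48600j² + 29160j + 5832 = 30(900j³ + 1620j² + 972j + 194) + 12, so n³ ≡ 12 (mod 30).

[⇐] Conversely, suppose n³ ≡ 12 (mod 30). The only residue r in {0, …, 29} with r³ ≡ 12 (mod 30) is r = 18, so n ≡ 18 (mod 30).

Both directions hold.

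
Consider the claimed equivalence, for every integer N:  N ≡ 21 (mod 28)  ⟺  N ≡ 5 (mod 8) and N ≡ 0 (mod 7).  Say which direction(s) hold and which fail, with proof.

The forward direction fails; the converse holds.

Converse. If N ≡ 5 (mod 8) and N ≡ 0 (mod 7), then by the Chinese remainder theorem N ≡ 21 (mod 56). Since 21 ≡ 21 (mod 28) and 28 ∣ 56, we get N ≡ 21 (mod 28).

Forward direction. This fails: N = 49 gives 49 ≡ 21 (mod 28) but 49 ≡ 1 (mod 8), so the conjunction on the right does not hold.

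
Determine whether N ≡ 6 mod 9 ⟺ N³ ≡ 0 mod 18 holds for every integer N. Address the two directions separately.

Neither implication holds.

(⟹) This fails: take N = 15. Then 15 ≡ 6 (mod 9), but 15³ = 3375 ≡ 9 (mod 18), not 0.

(⟸) This fails: take N = 0. Then 0³ = 0 ≡ 0 (mod 18), yet 0 ≡ 0 (mod 9), not 6.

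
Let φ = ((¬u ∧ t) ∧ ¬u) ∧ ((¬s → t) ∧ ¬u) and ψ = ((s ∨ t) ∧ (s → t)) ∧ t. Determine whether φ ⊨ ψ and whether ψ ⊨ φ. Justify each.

(⇒) Assume the antecedent. If u is true, the antecedent cannot hold. If u is false, the antecedent forces (u = F, t = T, s = F) or (u = F, t = T, s = T), and ((s ∨ t) ∧ (s → t)) ∧ t holds there. Either way ((s ∨ t) ∧ (s → t)) ∧ t holds.

(⇐) This fails. Under u = T, t = T, s = F, the left side is false but the right side is true.

The forward direction holds; the converse fails.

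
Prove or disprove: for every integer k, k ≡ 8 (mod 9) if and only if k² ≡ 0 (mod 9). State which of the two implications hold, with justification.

(⇒) This fails: take k = 8. Then 8 ≡ 8 (mod 9), but 8² = 64 ≡ 1 (mod 9), not 0.

(⇐) This fails: take k = 0. Then 0² = 0 ≡ 0 (mod 9), yet 0 ≡ 0 (mod 9), not 8.

(⇒) fails and (⇐) fails.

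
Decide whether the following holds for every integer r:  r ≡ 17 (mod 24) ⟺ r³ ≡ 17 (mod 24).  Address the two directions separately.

Both implications hold.

(→) Suppose r ≡ 17 (mod 24). Write r = 24j + 17. Then (24j + 17)³ = 13824j³ + 29376j² + 20808j + 4913 = 24(576j³ + 1224j² + 867j + 204) + 17, so r³ ≡ 17 (mod 24).

(←) Conversely, suppose r³ ≡ 17 (mod 24). The only residue r in {0, …, 23} with r³ ≡ 17 (mod 24) is r = 17, so r ≡ 17 (mod 24).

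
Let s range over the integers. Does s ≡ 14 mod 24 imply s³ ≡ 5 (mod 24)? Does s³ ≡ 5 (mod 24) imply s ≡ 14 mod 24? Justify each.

Both directions fail.

[⇒] This fails: take s = 14. Then 14 ≡ 14 (mod 24), but 14³ = 2744 ≡ 8 (mod 24), not 5.

[⇐] This fails: take s = 5. Then 5³ = 125 ≡ 5 (mod 24), yet 5 ≡ 5 (mod 24), not 14.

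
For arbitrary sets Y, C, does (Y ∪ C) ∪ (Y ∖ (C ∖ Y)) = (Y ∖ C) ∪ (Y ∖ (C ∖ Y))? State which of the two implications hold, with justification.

Forward inclusion. This inclusion fails. Take Y = ∅, C = {1}; then 1 ∈ (Y ∪ C) ∪ (Y ∖ (C ∖ Y)) but 1 ∉ (Y ∖ C) ∪ (Y ∖ (C ∖ Y)).

Reverse inclusion. Let x ∈ (Y ∖ C) ∪ (Y ∖ (C ∖ Y)). Then either x ∈ Y and x ∉ C; or x ∈ Y ∩ C. In each case x ∈ (Y ∪ C) ∪ (Y ∖ (C ∖ Y)), so (Y ∖ C) ∪ (Y ∖ (C ∖ Y)) ⊆ (Y ∪ C) ∪ (Y ∖ (C ∖ Y)).

The sets are not equal: only the reverse inclusion holds.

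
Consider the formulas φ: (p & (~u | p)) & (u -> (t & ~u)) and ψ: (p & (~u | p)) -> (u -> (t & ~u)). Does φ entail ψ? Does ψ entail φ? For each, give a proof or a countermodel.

(⇒) holds; (⇐) fails.

Forward direction. Assume the antecedent. If p is true, the antecedent forces (p = T, t = F, u = F) or (p = T, t = T, u = F), and the consequent holds there. If p is false, the antecedent cannot hold. Either way the consequent holds.

Converse. This fails. Under p = F, t = F, u = F, the left side is false but the right side is true.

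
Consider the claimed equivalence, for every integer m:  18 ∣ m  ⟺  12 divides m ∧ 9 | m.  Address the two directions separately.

(⇒) This fails: take m = 18. Certainly 18 ∣ 18, but 12 ∤ 18.

(⇐) Suppose 12 ∣ m and 9 ∣ m. Any common multiple of 12 and 9 is a multiple of their lcm; here lcm(12, 9) = 12·9/gcd(12, 9) = 108/3 = 36, so 36 ∣ m. Since 18 ∣ 36, it follows that 18 ∣ m.

Not equivalent: only (⇐) holds.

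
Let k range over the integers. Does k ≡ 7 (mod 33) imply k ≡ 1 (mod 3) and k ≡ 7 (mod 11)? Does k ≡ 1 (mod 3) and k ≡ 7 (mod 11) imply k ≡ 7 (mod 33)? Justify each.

Both directions hold.

(⇒) Suppose k ≡ 7 (mod 33); write k = 33j + 7. Since 3 ∣ 33, reducing mod 3 gives k ≡ 7 ≡ 1 (mod 3); since 11 ∣ 33, reducing mod 11 gives k ≡ 7 (mod 11).

(⇐) Conversely, if k ≡ 1 (mod 3) and k ≡ 7 (mod 11), then by the Chinese remainder theorem k ≡ 7 (mod 33). This is exactly k ≡ 7 (mod 33).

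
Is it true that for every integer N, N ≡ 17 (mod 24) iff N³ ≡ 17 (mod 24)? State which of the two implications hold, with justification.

Forward direction. Suppose N ≡ 17 (mod 24). Write N = 24j + 17. Then (24j + 17)³ = 13824j³ + 29376j² + 20808j + 4913 = 24(576j³ + 1224j² + 867j + 204) + 17, so N³ ≡ 17 (mod 24).

Converse. Suppose N³ ≡ 17 (mod 24). The only residue r in {0, …, 23} with r³ ≡ 17 (mod 24) is r = 17, so N ≡ 17 (mod 24).

The biconditional holds.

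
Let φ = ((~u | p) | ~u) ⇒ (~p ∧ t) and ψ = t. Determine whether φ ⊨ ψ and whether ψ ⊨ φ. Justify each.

Both directions fail.

(⟹) This fails. Under p = F, u = T, t = F, the left side is true but the right side is false.

(⟸) This fails. Under p = T, u = F, t = T, the left side is false but the right side is true.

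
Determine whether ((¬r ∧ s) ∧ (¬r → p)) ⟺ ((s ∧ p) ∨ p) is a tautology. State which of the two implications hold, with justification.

Not equivalent: only (⇒) holds.

(←) This fails. Under p = T, r = F, s = F, the left side is false but the right side is true.

(→) Assume the antecedent. If p is true, (s ∧ p) ∨ p reduces to true regardless of the other variables. If p is false, the antecedent cannot hold. Either way (s ∧ p) ∨ p holds.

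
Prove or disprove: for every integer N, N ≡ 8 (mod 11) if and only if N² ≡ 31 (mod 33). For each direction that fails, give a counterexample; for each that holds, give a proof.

[⇒] This fails: take N = 30. Then 30 ≡ 8 (mod 11), but 30² = 900 ≡ 9 (mod 33), not 31.

[⇐] This fails: take N = 14. Then 14² = 196 ≡ 31 (mod 33), yet 14 ≡ 3 (mod 11), not 8.

(⇒) fails and (⇐) fails.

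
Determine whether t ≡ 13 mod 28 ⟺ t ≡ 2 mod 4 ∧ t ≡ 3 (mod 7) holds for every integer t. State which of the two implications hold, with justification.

Neither implication holds.

(⟹) This fails: t = 13 gives 13 ≡ 13 (mod 28) but 13 ≡ 1 (mod 4), so the conjunction on the right does not hold.

(⟸) This fails: t = 10 satisfies both congruences on the right (10 ≡ 2 mod 4 and 10 ≡ 3 mod 7) yet 10 ≡ 10 (mod 28), not 13.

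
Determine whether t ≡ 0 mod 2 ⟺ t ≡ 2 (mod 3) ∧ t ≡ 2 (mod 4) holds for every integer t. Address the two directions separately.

(⟸) If t ≡ 2 (mod 3) and t ≡ 2 (mod 4), then by the Chinese remainder theorem t ≡ 2 (mod 12). Since 2 ≡ 0 (mod 2) and 2 ∣ 12, we get t ≡ 0 (mod 2).

(⟹) This fails: t = 0 gives 0 ≡ 0 (mod 2) but 0 ≡ 0 (mod 3), so the conjunction on the right does not hold.

(⇒) fails; (⇐) holds.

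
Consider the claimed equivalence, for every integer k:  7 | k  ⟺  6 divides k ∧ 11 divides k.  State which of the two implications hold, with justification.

(⇒) fails and (⇐) fails.

(⇒) This fails: take k = 7. Certainly 7 ∣ 7, but 6 ∤ 7.

(⇐) This fails: take k = 66. Both 6 ∣ 66 and 11 ∣ 66, yet 66 is not a multiple of 7 (since 66 = 9·7 + 3), so 7 ∤ 66.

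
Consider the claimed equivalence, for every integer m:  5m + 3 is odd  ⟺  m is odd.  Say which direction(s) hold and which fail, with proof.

Neither implication holds.

(⇒) This fails: m = 4 gives 5m + 3 = 23, which is odd, but 4 is even, not odd.

(⇐) This also fails: m = 5 is odd, but 5m + 3 = 28 is even, not odd.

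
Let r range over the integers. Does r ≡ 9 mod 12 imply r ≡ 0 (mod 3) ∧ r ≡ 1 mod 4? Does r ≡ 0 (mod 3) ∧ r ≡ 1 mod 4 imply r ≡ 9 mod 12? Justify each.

The biconditional holds.

(→) Suppose r ≡ 9 (mod 12); write r = 12j + 9. Since 3 ∣ 12, reducing mod 3 gives r ≡ 9 ≡ 0 (mod 3); since 4 ∣ 12, reducing mod 4 gives r ≡ 9 ≡ 1 (mod 4).

(←) Conversely, if r ≡ 0 (mod 3) and r ≡ 1 (mod 4), then by the Chinese remainder theorem r ≡ 9 (mod 12). This is exactly r ≡ 9 (mod 12).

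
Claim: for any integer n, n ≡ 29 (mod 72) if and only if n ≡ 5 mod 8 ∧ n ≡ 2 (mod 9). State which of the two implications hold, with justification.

[⇐] If n ≡ 5 (mod 8) and n ≡ 2 (mod 9), then by the Chinese remainder theorem n ≡ 29 (mod 72). This is exactly n ≡ 29 (mod 72).

[⇒] Suppose n ≡ 29 (mod 72); write n = 72j + 29. Since 8 ∣ 72, reducing mod 8 gives n ≡ 29 ≡ 5 (mod 8); since 9 ∣ 72, reducing mod 9 gives n ≡ 29 ≡ 2 (mod 9).

Both implications hold.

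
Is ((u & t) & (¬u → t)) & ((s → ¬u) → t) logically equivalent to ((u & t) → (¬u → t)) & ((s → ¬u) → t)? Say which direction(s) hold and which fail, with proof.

(⟹) Assume the antecedent. If u is true, the antecedent forces (u = T, t = T, s = F) or (u = T, t = T, s = T), and the consequent holds there. If u is false, the antecedent cannot hold. Either way the consequent holds.

(⟸) This fails. Under u = F, t = T, s = F, the left side is false but the right side is true.

(⇒) holds; (⇐) fails.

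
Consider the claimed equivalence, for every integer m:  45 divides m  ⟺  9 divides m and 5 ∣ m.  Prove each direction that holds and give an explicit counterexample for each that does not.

Both directions hold.

(→) If 45 ∣ m, write m = 45q. Since 45 = 5·9, m = 9·(5q), so 9 ∣ m; and since 45 = 9·5, m = 5·(9q), so 5 ∣ m.

(←) Suppose 9 ∣ m and 5 ∣ m. Any common multiple of 9 and 5 is a multiple of their lcm; here gcd(9, 5) = 1, so lcm(9, 5) = 9·5 = 45, so 45 ∣ m.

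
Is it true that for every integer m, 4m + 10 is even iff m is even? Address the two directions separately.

Only the converse holds.

(⇒) This fails: take m = 7. Then 4m + 10 = 38, which is even, yet m = 7 is odd, not even.

(⇐) Suppose m is even. Since 4 is even, 4m is even for every m, so 4m + 10 has the same parity as 10, which is even. Hence 4m + 10 is even.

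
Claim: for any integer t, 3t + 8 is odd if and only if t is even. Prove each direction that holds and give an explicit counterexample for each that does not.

Neither implication holds.

(⇒) This fails: t = 5 gives 3t + 8 = 23, which is odd, but 5 is odd, not even.

(⇐) This also fails: t = 2 is even, but 3t + 8 = 14 is even, not odd.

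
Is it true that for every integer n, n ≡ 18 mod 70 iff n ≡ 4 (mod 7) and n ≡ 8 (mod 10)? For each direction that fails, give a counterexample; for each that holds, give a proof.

Forward direction. Suppose n ≡ 18 (mod 70); write n = 70j + 18. Since 7 ∣ 70, reducing mod 7 gives n ≡ 18 ≡ 4 (mod 7); since 10 ∣ 70, reducing mod 10 gives n ≡ 18 ≡ 8 (mod 10).

Converse. If n ≡ 4 (mod 7) and n ≡ 8 (mod 10), then by the Chinese remainder theorem n ≡ 18 (mod 70). This is exactly n ≡ 18 (mod 70).

Both directions hold.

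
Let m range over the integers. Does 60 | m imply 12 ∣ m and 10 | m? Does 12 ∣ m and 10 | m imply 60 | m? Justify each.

(⇒) If 60 ∣ m, write m = 60q. Since 60 = 5·12, m = 12·(5q), so 12 ∣ m; and since 60 = 6·10, m = 10·(6q), so 10 ∣ m.

(⇐) Suppose 12 ∣ m and 10 ∣ m. Any common multiple of 12 and 10 is a multiple of their lcm; here lcm(12, 10) = 12·10/gcd(12, 10) = 120/2 = 60, so 60 ∣ m.

The biconditional holds.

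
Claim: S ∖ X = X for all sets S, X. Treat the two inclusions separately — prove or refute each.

(⟹) This inclusion fails. Take S = {1}, X = ∅; then 1 ∈ S ∖ X but 1 ∉ X.

(⟸) This inclusion fails. Take S = ∅, X = {1}; then 1 ∈ X but 1 ∉ S ∖ X.

Neither inclusion holds.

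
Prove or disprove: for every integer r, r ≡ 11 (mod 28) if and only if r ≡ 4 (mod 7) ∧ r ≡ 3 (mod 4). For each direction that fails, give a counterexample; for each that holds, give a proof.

(⟸) If r ≡ 4 (mod 7) and r ≡ 3 (mod 4), then by the Chinese remainder theorem r ≡ 11 (mod 28). This is exactly r ≡ 11 (mod 28).

(⟹) Suppose r ≡ 11 (mod 28); write r = 28j + 11. Since 7 ∣ 28, reducing mod 7 gives r ≡ 11 ≡ 4 (mod 7); since 4 ∣ 28, reducing mod 4 gives r ≡ 11 ≡ 3 (mod 4).

Both directions hold; the statement is true.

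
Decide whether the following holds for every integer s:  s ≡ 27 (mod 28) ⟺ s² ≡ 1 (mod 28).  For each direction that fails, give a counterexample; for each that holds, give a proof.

Forward direction. Suppose s ≡ 27 (mod 28). Write s = 28j + 27. Then (28j + 27)² = 784j² + 1512j + 729 = 28(28j² + 54j + 26) + 1, so s² ≡ 1 (mod 28).

Converse. This fails: take s = 1. Then 1² = 1 ≡ 1 (mod 28), yet 1 ≡ 1 (mod 28), not 27.

Not equivalent: only (⇒) holds.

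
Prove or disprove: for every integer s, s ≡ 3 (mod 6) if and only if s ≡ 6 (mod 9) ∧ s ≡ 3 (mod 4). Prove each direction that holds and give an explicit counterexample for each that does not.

(⇒) fails; (⇐) holds.

Forward direction. This fails: s = 33 gives 33 ≡ 3 (mod 6) but 33 ≡ 1 (mod 4), so the conjunction on the right does not hold.

Converse. If s ≡ 6 (mod 9) and s ≡ 3 (mod 4), then by the Chinese remainder theorem s ≡ 15 (mod 36). Since 15 ≡ 3 (mod 6) and 6 ∣ 36, we get s ≡ 3 (mod 6).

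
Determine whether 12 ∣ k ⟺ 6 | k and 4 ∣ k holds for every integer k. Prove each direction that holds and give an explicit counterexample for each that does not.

(→) If 12 ∣ k, write k = 12q. Since 12 = 2·6, k = 6·(2q), so 6 ∣ k; and since 12 = 3·4, k = 4·(3q), so 4 ∣ k.

(←) Suppose 6 ∣ k and 4 ∣ k. Any common multiple of 6 and 4 is a multiple of their lcm; here lcm(6, 4) = 6·4/gcd(6, 4) = 24/2 = 12, so 12 ∣ k.

Both directions hold; the statement is true.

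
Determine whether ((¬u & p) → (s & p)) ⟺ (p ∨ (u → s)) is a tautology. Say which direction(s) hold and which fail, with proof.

Neither direction holds.

[⇒] This fails. Under s = F, p = F, u = T, the left side is true but the right side is false.

[⇐] This fails. Under s = F, p = T, u = F, the left side is false but the right side is true.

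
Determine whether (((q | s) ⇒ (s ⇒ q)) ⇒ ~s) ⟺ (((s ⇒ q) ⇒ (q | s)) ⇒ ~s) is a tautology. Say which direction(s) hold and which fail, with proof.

Only the reverse direction holds.

[⇒] This fails. Under s = T, q = F, the left side is true but the right side is false.

[⇐] Assume the antecedent. If s is true, the antecedent cannot hold. If s is false, ((q | s) ⇒ (s ⇒ q)) ⇒ ~s reduces to true regardless of the other variables. Either way ((q | s) ⇒ (s ⇒ q)) ⇒ ~s holds.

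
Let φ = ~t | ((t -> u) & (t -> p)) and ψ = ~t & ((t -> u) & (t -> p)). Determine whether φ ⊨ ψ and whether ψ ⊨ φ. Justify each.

(⇒) This fails. Under t = T, u = T, p = T, the left side is true but the right side is false.

(⇐) Assume the antecedent. If t is true, the antecedent cannot hold. If t is false, ~t | ((t -> u) & (t -> p)) reduces to true regardless of the other variables. Either way ~t | ((t -> u) & (t -> p)) holds.

Not equivalent: only (⇐) holds.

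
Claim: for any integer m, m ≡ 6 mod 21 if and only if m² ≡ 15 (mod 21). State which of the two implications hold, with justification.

(⟸) This fails: take m = 15. Then 15² = 225 ≡ 15 (mod 21), yet 15 ≡ 15 (mod 21), not 6.

(⟹) Suppose m ≡ 6 mod 21. Write m = 21j + 6. Then (21j + 6)² = 441j² + 252j + 36 = 21(21j² + 12j + 1) + 15, so m² ≡ 15 (mod 21).

(⇒) holds; (⇐) fails.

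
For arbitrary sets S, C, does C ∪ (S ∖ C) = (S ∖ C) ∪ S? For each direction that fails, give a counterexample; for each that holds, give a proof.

(⊆) This inclusion fails. Take S = ∅, C = {1}; then 1 ∈ C ∪ (S ∖ C) but 1 ∉ (S ∖ C) ∪ S.

(⊇) Let x ∈ (S ∖ C) ∪ S. Then either x ∈ S and x ∉ C; or x ∈ S ∩ C. In each case x ∈ C ∪ (S ∖ C), so (S ∖ C) ∪ S ⊆ C ∪ (S ∖ C).

(⊆) fails; (⊇) holds.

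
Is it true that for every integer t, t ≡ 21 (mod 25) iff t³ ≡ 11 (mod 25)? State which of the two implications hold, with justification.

The biconditional holds.

Forward direction. Suppose t ≡ 21 (mod 25). Write t = 25j + 21. Then (25j + 21)³ = 15625j³ + 39375j² + 33075j + 9261 = 25(625j³ + 1575j² + 1323j + 370) + 11, so t³ ≡ 11 (mod 25).

Converse. Suppose t³ ≡ 11 (mod 25). The only residue r in {0, …, 24} with r³ ≡ 11 (mod 25) is r = 21, so t ≡ 21 (mod 25).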